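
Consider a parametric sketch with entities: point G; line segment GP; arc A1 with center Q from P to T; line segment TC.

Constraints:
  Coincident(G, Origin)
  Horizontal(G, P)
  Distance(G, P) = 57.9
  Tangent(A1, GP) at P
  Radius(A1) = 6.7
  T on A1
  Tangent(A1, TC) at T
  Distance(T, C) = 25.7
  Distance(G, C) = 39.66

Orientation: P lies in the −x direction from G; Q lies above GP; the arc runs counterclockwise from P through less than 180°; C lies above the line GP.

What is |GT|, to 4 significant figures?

53.34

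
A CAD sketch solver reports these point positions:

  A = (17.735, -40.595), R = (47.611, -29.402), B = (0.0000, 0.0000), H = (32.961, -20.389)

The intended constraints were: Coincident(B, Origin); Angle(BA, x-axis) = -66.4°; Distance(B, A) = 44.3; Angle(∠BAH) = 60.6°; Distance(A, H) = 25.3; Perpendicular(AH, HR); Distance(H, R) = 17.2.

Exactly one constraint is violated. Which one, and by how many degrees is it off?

Perpendicular(AH, HR) — off by 5.40°.

B = (0.00, 0.00) ✓; BA at -66.40° ✓; |BA| = 44.30 ✓; ∠BAH = 60.60° ✓; |AH| = 25.30 ✓; ∠(AH, HR) = 84.60° ✗; |HR| = 17.20 ✓.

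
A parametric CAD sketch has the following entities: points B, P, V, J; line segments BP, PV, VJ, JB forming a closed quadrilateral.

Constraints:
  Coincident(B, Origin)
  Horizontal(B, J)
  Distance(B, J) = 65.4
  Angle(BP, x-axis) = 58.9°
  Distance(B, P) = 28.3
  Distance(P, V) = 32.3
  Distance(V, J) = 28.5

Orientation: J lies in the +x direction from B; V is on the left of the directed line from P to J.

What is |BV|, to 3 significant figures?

51.6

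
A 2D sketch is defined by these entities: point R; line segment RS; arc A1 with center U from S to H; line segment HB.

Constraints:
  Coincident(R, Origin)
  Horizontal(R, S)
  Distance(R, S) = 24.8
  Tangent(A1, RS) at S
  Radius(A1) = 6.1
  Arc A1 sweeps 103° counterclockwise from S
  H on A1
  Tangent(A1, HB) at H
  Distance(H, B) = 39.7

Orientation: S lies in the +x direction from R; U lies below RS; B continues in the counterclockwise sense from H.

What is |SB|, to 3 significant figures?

46.3

R is at the origin; RS is horizontal with |RS| = 24.8 and S on the +x side, so S = (24.8, 0.00). Tangency of A1 to RS means the radius US is perpendicular to RS, so U = S + (0, -6.1) = (24.8, -6.10). On A1, S sits at bearing 90° from U; a 103° counterclockwise sweep puts H at bearing 193°, so H = U + 6.1·(cos 193°, sin 193°) = (18.9, -7.47). A1 meets HB tangentially, so UH is at right angles to HB, so HB runs along (−sin 193°, cos 193°); with |HB| = 39.7, B = (27.8, -46.2). Then |SB| = |B − S| = 46.3.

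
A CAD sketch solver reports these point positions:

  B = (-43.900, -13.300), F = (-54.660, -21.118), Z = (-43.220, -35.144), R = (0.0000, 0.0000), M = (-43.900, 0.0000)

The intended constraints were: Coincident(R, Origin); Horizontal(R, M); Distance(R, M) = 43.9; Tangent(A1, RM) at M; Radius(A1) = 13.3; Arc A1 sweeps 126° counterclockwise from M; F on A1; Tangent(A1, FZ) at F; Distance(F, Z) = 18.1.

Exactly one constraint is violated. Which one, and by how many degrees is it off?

Tangent(A1, FZ) at F — off by 3.20°.

R = (0.00, 0.00) ✓; R.y = 0.00, M.y = 0.00 ✓; |RM| = 43.90 ✓; ∠(BM, MR) = 90.00° ✓; |BM| = 13.30 ✓; bearing(B→F) − bearing(B→M) = 126.0° ✓; |BF| = 13.30 ✓; ∠(BF, FZ) = 86.80° ✗; |FZ| = 18.10 ✓.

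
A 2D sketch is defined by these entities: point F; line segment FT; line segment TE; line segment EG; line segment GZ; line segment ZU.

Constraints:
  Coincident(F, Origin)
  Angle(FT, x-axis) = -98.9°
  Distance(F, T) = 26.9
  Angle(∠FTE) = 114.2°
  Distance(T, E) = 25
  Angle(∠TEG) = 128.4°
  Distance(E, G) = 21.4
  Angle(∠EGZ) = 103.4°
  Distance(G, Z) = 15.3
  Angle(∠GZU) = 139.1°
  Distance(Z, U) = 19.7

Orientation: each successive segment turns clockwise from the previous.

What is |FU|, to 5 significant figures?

22.012

∠EGZ = 103.4° gives GZ at 67.100° from the x-axis; with |GZ| = 15.3, Z = (-39.569, -6.4097). ∠GZU = 139.1° gives ZU at 26.200° from the x-axis; with |ZU| = 19.7, U = (-21.893, 2.2879). Then |FU| = |U − F| = 22.012.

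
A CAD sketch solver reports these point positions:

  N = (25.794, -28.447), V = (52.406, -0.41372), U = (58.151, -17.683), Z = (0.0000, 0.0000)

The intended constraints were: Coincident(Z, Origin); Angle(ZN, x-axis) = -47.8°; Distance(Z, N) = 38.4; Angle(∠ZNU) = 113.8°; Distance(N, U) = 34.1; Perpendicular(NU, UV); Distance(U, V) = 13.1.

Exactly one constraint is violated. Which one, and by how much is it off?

Distance(U, V) = 13.1 — off by 5.10.

Z = (0.00, 0.00) ✓; ZN at -47.80° ✓; |ZN| = 38.40 ✓; ∠ZNU = 113.8° ✓; |NU| = 34.10 ✓; ∠(NU, UV) = 90.00° ✓; |UV| = 18.20 ✗.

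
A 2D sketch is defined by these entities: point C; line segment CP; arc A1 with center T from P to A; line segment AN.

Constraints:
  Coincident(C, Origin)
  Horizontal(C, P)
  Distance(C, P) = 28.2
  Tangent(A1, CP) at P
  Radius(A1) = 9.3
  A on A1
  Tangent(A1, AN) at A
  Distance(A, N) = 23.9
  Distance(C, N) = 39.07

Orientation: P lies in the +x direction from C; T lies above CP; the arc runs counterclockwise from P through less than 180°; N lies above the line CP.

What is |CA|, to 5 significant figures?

38.486

C is at the origin; CP is horizontal with |CP| = 28.2 and P on the +x side, so P = (28.200, 0.0000). The tangent condition forces TP to be normal to CP, so T = P + (0, 9.3) = (28.200, 9.3000). Since TA ⟂ AN (tangency), |TN| = √(9.3² + 23.9²) = 25.646 regardless of where A sits on A1. So N lies on both circle(C, 39.07) and circle(T, 25.646); the above-CP intersection is N = (19.961, 33.586). A is the foot of the tangent from N: A = (35.324, 15.278).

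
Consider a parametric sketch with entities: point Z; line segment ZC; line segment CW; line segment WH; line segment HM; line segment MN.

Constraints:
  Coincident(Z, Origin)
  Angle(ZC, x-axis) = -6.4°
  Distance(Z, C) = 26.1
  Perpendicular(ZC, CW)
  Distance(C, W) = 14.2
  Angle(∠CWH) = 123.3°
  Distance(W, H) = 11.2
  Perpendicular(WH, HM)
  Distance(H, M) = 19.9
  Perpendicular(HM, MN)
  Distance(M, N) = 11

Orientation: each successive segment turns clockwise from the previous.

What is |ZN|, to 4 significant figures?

15.19

Z is at the origin; ZC runs at -6.4° with length 26.1, so C = (25.94, -2.909). ZC ⟂ CW, so CW runs at -96.40°; with |CW| = 14.2, W = (24.35, -17.02). ∠CWH = 123.3° gives WH at -153.1° from the x-axis; with |WH| = 11.2, H = (14.37, -22.09). The perpendicularity gives HM at right angles to WH, so HM runs at 116.9°; with |HM| = 19.9, M = (5.363, -4.341). HM ⟂ MN, so MN runs at 26.90°; with |MN| = 11.0, N = (15.17, 0.6354). Then |ZN| = |N − Z| = 15.19.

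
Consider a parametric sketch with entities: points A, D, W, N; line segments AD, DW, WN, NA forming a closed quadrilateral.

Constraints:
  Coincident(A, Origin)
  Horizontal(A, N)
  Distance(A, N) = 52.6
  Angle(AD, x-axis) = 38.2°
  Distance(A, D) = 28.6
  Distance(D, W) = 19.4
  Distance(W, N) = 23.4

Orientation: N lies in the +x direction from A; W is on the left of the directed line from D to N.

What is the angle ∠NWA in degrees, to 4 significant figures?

91.51°

Checks: |DW| = 19.40 ✓; |WN| = 23.40 ✓.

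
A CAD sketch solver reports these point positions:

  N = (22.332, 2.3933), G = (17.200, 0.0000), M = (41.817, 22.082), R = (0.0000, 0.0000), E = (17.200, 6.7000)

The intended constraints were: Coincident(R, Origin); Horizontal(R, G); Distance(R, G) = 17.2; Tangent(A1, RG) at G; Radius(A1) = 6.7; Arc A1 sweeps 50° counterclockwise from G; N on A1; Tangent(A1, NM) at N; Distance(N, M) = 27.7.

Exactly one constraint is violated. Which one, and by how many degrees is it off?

Tangent(A1, NM) at N — off by 4.70°.

R = (0.00, 0.00) ✓; R.y = 0.00, G.y = 0.00 ✓; |RG| = 17.20 ✓; ∠(EG, GR) = 90.00° ✓; |EG| = 6.700 ✓; bearing(E→N) − bearing(E→G) = 50.00° ✓; |EN| = 6.700 ✓; ∠(EN, NM) = 94.70° ✗; |NM| = 27.70 ✓.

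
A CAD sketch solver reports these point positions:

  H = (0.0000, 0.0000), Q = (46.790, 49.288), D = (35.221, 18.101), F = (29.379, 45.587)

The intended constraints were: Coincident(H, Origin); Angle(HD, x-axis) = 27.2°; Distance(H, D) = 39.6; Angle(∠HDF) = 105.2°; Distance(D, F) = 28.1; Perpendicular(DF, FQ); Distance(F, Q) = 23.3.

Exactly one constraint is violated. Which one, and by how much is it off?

Distance(F, Q) = 23.3 — off by 5.50.

H = (0.00, 0.00) ✓; HD at 27.20° ✓; |HD| = 39.60 ✓; ∠HDF = 105.2° ✓; |DF| = 28.10 ✓; ∠(DF, FQ) = 90.00° ✓; |FQ| = 17.80 ✗.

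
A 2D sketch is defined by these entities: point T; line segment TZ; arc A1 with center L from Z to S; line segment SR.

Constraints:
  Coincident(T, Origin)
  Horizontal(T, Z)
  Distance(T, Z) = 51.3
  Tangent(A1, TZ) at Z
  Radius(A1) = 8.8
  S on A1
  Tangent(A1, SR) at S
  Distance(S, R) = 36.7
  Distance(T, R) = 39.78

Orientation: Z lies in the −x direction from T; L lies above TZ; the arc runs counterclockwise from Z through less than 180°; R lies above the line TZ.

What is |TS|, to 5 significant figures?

44.389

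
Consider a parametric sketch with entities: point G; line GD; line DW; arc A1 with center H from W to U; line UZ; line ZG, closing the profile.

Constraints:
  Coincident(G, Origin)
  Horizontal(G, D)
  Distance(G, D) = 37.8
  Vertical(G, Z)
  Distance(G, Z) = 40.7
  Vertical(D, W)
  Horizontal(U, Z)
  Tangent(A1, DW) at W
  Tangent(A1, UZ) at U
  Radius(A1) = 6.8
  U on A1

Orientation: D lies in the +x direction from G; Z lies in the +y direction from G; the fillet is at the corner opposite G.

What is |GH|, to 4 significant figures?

45.94

G is at the origin; G and D share the same y with |GD| = 37.8 and D on the +x side, so D = (37.80, 0.000). G and Z share the same x with |GZ| = 40.7 and Z on the +y side, so Z = (0.000, 40.70). The virtual corner opposite G is at (37.80, 40.70). The tangent condition forces HW to be normal to DW and tangency of A1 to UZ means the radius HU is perpendicular to UZ, with radius 6.8, so the center H sits 6.8 in from both sides at H = (31.00, 33.90). Then |GH| = |H − G| = 45.94.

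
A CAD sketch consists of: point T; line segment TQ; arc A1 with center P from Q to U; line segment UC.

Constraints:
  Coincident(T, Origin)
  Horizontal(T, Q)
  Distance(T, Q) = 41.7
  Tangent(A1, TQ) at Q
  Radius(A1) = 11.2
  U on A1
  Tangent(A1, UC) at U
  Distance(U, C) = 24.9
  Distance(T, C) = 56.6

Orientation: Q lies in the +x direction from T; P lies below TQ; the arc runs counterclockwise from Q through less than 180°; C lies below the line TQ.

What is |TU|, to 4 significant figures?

35.16

T is at the origin; TQ is horizontal with |TQ| = 41.7 and Q on the +x side, so Q = (41.70, 0.000). Since A1 is tangent to TQ there, PQ ⟂ TQ, so P = Q + (0, -11.2) = (41.70, -11.20). Since PU ⟂ UC (tangency), |PC| = √(11.2² + 24.9²) = 27.30 regardless of where U sits on A1. So C lies on both circle(T, 56.6) and circle(P, 27.30); the below-TQ intersection is C = (41.49, -38.50). U is the foot of the tangent from C: U = (31.45, -15.71).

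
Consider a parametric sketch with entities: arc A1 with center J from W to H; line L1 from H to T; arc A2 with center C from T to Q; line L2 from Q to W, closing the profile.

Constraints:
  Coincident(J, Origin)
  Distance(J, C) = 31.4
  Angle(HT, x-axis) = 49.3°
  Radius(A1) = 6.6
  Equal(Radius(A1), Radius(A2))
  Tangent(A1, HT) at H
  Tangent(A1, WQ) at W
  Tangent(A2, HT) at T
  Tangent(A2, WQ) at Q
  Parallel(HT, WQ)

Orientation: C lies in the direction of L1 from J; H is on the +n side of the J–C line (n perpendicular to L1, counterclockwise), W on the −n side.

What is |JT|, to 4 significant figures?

32.09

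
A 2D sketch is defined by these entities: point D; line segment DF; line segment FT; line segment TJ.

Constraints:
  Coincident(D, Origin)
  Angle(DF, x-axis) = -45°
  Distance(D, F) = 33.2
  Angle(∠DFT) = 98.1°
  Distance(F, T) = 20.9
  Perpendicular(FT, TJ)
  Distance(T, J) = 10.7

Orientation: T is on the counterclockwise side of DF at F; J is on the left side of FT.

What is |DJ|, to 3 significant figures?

33.8

D is at the origin; DF runs at -45.0° with length 33.2, so F = 33.2·(cos -45.0°, sin -45.0°) = (23.5, -23.5). ∠DFT = 98.1°, so FT runs at -45.0° + (180° − 98.1°) = 36.9° from the x-axis; with |FT| = 20.9, T = F + 20.9·(cos 36.9°, sin 36.9°) = (40.2, -10.9). FT ⟂ TJ; with |TJ| = 10.7 on the left of FT, J = T + 10.7·(-0.600, 0.800) = (33.8, -2.37). Then |DJ| = |J − D| = 33.8.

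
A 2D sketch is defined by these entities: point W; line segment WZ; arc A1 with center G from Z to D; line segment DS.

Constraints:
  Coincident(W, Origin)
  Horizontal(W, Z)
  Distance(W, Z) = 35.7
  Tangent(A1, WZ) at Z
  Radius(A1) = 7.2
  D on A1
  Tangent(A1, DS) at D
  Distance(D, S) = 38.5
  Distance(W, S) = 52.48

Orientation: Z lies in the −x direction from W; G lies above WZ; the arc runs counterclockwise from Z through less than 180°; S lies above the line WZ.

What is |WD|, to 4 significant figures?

29.32

Checks: |WZ| = 35.70 ✓; |GD| = 7.200 ✓; ∠(GD, DS) = 90.00° ✓; |DS| = 38.50 ✓; |WS| = 52.48 ✓.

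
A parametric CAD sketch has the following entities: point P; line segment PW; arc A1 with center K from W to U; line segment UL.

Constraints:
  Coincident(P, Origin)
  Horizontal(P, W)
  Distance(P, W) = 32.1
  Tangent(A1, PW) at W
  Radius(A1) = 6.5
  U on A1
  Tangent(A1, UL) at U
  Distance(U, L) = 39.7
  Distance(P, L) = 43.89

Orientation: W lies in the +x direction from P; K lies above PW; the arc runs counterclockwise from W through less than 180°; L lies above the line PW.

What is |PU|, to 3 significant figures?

38.7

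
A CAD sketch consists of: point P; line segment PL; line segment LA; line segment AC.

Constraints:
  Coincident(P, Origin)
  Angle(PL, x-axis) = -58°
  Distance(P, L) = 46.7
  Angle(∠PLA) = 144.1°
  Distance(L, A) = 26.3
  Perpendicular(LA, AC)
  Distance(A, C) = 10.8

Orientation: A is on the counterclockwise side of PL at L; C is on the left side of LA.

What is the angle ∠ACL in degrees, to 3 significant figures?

67.7°

P is at the origin; PL runs at -58.0° with length 46.7, so L = 46.7·(cos -58.0°, sin -58.0°) = (24.7, -39.6). ∠PLA = 144.1°, so LA runs at -58.0° + (180° − 144.1°) = -22.1° from the x-axis; with |LA| = 26.3, A = L + 26.3·(cos -22.1°, sin -22.1°) = (49.1, -49.5). The perpendicularity gives AC at right angles to LA; with |AC| = 10.8 on the left of LA, C = A + 10.8·(0.376, 0.927) = (53.2, -39.5). Then cos ∠ACL = CA·CL / (|CA||CL|), giving 67.7°.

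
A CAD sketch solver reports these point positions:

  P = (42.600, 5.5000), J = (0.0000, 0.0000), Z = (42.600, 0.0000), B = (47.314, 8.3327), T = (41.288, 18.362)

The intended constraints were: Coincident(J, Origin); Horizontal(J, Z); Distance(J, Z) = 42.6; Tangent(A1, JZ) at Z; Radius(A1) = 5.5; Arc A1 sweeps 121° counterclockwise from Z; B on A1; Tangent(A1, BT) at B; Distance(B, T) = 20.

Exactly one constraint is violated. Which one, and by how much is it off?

Distance(B, T) = 20 — off by 8.30.

J = (0.00, 0.00) ✓; J.y = 0.00, Z.y = 0.00 ✓; |JZ| = 42.60 ✓; ∠(PZ, ZJ) = 90.00° ✓; |PZ| = 5.500 ✓; bearing(P→B) − bearing(P→Z) = 121.0° ✓; |PB| = 5.500 ✓; ∠(PB, BT) = 90.00° ✓; |BT| = 11.70 ✗.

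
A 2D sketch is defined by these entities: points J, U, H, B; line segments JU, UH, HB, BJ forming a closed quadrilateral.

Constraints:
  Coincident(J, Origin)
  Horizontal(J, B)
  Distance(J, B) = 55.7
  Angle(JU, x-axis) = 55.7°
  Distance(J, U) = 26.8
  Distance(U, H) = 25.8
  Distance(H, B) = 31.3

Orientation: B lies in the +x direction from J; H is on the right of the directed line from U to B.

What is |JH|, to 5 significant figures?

24.532

Checks: J.y = 0.00, B.y = 0.00 ✓; |UH| = 25.80 ✓; |HB| = 31.30 ✓.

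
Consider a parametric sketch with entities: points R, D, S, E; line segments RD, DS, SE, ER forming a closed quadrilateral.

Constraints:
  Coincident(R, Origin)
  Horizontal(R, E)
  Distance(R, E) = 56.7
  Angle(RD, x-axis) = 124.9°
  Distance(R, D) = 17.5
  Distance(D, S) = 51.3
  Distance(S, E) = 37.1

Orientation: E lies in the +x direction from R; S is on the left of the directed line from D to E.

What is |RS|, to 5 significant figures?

49.839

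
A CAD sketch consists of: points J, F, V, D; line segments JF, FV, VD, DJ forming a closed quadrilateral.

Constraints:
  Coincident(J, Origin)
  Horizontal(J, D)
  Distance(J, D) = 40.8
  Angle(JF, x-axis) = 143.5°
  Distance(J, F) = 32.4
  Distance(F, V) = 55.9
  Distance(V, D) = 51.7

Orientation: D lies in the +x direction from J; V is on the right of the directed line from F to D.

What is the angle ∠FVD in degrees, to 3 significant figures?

80.5°

J is at the origin; JD is horizontal with |JD| = 40.8 and D in +x, so D = (40.8, 0). JF runs at 143.5° with |JF| = 32.4, so F = (-26.0, 19.3). V is determined by |FV| = 55.9 and |VD| = 51.7 together: it lies at the intersection of circle(F, 55.9) and circle(D, 51.7). With |FD| = 69.6, the foot of the radical line on FD is 38.0 from F and the perpendicular offset is √(55.9² − 38.0²) = 41.0. Taking the right-of-FD solution: V = (-0.851, -30.6).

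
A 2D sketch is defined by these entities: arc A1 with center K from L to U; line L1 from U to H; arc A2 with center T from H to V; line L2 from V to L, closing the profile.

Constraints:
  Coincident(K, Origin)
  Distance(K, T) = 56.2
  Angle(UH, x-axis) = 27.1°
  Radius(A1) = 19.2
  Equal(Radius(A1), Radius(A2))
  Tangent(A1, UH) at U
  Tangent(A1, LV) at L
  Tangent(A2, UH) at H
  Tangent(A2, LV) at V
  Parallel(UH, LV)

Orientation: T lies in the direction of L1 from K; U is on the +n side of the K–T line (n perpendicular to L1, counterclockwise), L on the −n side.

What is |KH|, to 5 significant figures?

59.389

Tangency of A1 to both parallel lines with radius 19.2 puts U and L at K ± 19.2·n: U = (-8.7465, 17.092), L = (8.7465, -17.092). Equal radii place H and V the same way about T: H = T + 19.2·n = (41.283, 42.694), V = T − 19.2·n = (58.776, 8.5095). Then |KH| = |H − K| = 59.389.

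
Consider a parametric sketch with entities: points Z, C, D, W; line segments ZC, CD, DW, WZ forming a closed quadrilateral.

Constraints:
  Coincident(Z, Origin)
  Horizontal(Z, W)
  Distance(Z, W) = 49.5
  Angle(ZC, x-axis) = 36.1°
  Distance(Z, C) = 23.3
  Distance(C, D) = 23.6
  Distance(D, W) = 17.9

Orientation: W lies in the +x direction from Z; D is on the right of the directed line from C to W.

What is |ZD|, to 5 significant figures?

32.941

Z is at the origin; Z and W share the same y with |ZW| = 49.5 and W in +x, so W = (49.5, 0). ZC runs at 36.1° with |ZC| = 23.3, so C = (18.826, 13.728). D is determined by |CD| = 23.6 and |DW| = 17.9 together: it lies at the intersection of circle(C, 23.6) and circle(W, 17.9). With |CW| = 33.606, the foot of the radical line on CW is 20.322 from C and the perpendicular offset is √(23.6² − 20.322²) = 11.998. Taking the right-of-CW solution: D = (32.474, -5.5252).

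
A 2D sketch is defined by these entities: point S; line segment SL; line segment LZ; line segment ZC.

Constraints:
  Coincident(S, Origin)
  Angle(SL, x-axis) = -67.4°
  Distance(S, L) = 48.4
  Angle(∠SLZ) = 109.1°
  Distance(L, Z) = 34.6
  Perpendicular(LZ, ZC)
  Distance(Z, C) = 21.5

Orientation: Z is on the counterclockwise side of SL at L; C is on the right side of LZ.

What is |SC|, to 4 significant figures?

84.05

S is at the origin; SL runs at -67.4° with length 48.4, so L = 48.4·(cos -67.4°, sin -67.4°) = (18.60, -44.68). ∠SLZ = 109.1°, so LZ runs at -67.4° + (180° − 109.1°) = 3.500° from the x-axis; with |LZ| = 34.6, Z = L + 34.6·(cos 3.500°, sin 3.500°) = (53.14, -42.57). The perpendicularity gives ZC at right angles to LZ; with |ZC| = 21.5 on the right of LZ, C = Z + 21.5·(0.06105, -0.9981) = (54.45, -64.03). Then |SC| = |C − S| = 84.05.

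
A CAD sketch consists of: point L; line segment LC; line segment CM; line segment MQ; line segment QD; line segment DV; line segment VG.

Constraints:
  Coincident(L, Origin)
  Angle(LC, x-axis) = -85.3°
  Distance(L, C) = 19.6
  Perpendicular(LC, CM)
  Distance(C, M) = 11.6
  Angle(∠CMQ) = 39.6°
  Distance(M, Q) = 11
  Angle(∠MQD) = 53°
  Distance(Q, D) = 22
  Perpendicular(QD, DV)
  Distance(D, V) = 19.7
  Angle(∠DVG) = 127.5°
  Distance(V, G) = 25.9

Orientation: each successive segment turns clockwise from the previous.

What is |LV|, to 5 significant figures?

41.628

∠MQD = 53.0° gives QD at -82.700° from the x-axis; with |QD| = 22.0, D = (0.71304, -34.624). The perpendicularity gives DV at right angles to QD, so DV runs at -172.70°; with |DV| = 19.7, V = (-18.827, -37.127). Then |LV| = |V − L| = 41.628.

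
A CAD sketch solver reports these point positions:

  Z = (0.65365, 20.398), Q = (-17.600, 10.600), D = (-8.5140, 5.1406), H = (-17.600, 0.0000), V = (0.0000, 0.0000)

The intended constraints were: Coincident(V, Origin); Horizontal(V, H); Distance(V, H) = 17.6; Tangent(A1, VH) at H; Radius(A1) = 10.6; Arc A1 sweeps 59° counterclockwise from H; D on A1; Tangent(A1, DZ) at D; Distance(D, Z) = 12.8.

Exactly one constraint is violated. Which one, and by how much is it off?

Distance(D, Z) = 12.8 — off by 5.00.

V = (0.00, 0.00) ✓; V.y = 0.00, H.y = 0.00 ✓; |VH| = 17.60 ✓; ∠(QH, HV) = 90.00° ✓; |QH| = 10.60 ✓; bearing(Q→D) − bearing(Q→H) = 59.00° ✓; |QD| = 10.60 ✓; ∠(QD, DZ) = 90.00° ✓; |DZ| = 17.80 ✗.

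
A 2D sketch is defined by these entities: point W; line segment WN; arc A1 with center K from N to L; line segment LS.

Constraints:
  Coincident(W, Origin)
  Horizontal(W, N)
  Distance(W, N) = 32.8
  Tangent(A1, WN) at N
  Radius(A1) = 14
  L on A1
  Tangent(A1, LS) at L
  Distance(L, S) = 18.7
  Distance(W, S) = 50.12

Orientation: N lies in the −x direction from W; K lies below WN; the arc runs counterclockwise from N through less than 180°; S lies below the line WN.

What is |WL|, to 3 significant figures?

49.4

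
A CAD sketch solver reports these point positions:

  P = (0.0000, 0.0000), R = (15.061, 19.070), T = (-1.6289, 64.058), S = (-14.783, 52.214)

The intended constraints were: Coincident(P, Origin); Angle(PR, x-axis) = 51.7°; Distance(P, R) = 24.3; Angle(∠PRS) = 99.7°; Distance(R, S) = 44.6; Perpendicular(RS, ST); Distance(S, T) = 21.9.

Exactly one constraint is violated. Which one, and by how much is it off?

Distance(S, T) = 21.9 — off by 4.20.

P = (0.00, 0.00) ✓; PR at 51.70° ✓; |PR| = 24.30 ✓; ∠PRS = 99.70° ✓; |RS| = 44.60 ✓; ∠(RS, ST) = 90.00° ✓; |ST| = 17.70 ✗.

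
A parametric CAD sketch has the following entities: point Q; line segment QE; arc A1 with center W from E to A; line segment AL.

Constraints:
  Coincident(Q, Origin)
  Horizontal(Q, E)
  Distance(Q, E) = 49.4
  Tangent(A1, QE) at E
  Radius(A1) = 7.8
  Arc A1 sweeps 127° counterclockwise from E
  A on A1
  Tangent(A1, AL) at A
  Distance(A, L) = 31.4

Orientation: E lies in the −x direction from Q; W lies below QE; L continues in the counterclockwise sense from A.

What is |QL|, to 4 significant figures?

52.54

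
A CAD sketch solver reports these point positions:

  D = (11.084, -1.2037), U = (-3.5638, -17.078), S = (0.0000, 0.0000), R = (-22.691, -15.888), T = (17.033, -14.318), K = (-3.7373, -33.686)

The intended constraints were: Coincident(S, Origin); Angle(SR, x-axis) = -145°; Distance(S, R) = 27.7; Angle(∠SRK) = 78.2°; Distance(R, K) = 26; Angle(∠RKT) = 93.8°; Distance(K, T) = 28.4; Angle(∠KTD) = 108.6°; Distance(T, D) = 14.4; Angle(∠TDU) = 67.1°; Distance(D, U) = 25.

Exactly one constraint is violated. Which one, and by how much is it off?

Distance(D, U) = 25 — off by 3.40.

S = (0.00, 0.00) ✓; SR at -145.0° ✓; |SR| = 27.70 ✓; ∠SRK = 78.20° ✓; |RK| = 26.00 ✓; ∠RKT = 93.80° ✓; |KT| = 28.40 ✓; ∠KTD = 108.6° ✓; |TD| = 14.40 ✓; ∠TDU = 67.10° ✓; |DU| = 21.60 ✗.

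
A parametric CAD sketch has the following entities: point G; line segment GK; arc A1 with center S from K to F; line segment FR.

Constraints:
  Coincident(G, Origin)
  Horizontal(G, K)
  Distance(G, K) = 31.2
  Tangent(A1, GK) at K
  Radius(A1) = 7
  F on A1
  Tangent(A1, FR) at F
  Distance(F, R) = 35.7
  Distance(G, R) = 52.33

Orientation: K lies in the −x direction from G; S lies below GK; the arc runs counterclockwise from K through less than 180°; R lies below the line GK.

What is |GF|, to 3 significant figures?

39.0

Checks: |SK| = 7.000 ✓; |SF| = 7.000 ✓; ∠(SF, FR) = 90.00° ✓; |FR| = 35.70 ✓; |GR| = 52.33 ✓.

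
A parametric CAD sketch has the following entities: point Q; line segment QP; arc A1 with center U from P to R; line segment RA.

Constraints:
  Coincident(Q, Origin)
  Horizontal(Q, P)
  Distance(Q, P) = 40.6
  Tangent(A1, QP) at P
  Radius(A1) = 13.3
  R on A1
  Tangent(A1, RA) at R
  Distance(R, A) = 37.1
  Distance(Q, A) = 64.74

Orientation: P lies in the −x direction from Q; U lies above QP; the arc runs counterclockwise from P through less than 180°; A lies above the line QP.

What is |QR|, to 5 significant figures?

32.505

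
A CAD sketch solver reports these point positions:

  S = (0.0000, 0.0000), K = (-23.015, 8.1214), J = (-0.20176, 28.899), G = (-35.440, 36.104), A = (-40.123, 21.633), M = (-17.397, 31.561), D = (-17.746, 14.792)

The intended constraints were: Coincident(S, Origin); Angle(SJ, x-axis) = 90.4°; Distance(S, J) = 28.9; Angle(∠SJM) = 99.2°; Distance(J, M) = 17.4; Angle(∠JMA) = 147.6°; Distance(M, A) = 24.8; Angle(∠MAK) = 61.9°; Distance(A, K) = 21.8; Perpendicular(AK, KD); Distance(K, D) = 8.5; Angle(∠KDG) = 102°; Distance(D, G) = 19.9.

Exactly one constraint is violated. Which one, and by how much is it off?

Distance(D, G) = 19.9 — off by 7.80.

S = (0.00, 0.00) ✓; SJ at 90.40° ✓; |SJ| = 28.90 ✓; ∠SJM = 99.20° ✓; |JM| = 17.40 ✓; ∠JMA = 147.6° ✓; |MA| = 24.80 ✓; ∠MAK = 61.90° ✓; |AK| = 21.80 ✓; ∠(AK, KD) = 90.00° ✓; |KD| = 8.501 ✓; ∠KDG = 102.0° ✓; |DG| = 27.70 ✗.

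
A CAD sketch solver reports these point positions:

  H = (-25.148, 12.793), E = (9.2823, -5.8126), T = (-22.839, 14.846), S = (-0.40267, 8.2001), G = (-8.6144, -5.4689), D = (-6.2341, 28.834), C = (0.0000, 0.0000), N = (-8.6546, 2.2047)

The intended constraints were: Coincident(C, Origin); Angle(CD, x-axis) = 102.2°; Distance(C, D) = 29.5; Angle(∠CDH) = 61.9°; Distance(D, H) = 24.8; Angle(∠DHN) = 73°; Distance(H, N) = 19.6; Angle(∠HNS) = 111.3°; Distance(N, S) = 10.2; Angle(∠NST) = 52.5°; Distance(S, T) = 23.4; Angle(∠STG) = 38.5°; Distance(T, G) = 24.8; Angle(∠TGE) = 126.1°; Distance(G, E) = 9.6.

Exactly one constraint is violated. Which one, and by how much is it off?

Distance(G, E) = 9.6 — off by 8.30.

C = (0.00, 0.00) ✓; CD at 102.2° ✓; |CD| = 29.50 ✓; ∠CDH = 61.90° ✓; |DH| = 24.80 ✓; ∠DHN = 73.00° ✓; |HN| = 19.60 ✓; ∠HNS = 111.3° ✓; |NS| = 10.20 ✓; ∠NST = 52.50° ✓; |ST| = 23.40 ✓; ∠STG = 38.50° ✓; |TG| = 24.80 ✓; ∠TGE = 126.1° ✓; |GE| = 17.90 ✗.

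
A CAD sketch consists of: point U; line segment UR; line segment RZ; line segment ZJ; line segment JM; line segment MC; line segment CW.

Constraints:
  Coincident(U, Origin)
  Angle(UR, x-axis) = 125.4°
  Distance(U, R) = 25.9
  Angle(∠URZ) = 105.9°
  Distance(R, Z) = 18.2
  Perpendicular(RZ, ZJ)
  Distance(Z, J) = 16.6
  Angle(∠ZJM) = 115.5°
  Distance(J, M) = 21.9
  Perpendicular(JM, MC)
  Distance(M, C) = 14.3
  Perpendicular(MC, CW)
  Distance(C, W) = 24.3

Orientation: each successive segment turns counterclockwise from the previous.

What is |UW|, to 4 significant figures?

30.81

The perpendicularity gives MC at right angles to JM, so MC runs at 84.00°; with |MC| = 14.3, C = (-3.343, 11.32). MC ⟂ CW, so CW runs at 174.0°; with |CW| = 24.3, W = (-27.51, 13.86). Then |UW| = |W − U| = 30.81.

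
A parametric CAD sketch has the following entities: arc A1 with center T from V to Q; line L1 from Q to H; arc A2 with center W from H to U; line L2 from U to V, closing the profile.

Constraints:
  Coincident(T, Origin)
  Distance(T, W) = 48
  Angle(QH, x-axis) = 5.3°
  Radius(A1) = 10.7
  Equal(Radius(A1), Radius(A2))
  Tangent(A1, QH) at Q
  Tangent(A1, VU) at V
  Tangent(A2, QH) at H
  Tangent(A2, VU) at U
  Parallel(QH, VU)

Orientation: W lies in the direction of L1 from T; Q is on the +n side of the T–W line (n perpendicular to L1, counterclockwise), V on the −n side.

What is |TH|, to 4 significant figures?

49.18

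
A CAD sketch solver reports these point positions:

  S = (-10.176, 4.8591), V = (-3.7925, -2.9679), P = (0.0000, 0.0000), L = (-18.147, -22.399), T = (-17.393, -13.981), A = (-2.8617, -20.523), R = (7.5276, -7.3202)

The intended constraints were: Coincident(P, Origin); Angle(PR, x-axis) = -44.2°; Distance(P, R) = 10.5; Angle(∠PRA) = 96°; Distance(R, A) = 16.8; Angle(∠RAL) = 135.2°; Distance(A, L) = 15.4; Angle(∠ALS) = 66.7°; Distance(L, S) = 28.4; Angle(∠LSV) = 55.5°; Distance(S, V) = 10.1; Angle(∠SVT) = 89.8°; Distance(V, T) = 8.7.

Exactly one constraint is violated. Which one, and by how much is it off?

Distance(V, T) = 8.7 — off by 8.80.

P = (0.00, 0.00) ✓; PR at -44.20° ✓; |PR| = 10.50 ✓; ∠PRA = 96.00° ✓; |RA| = 16.80 ✓; ∠RAL = 135.2° ✓; |AL| = 15.40 ✓; ∠ALS = 66.70° ✓; |LS| = 28.40 ✓; ∠LSV = 55.50° ✓; |SV| = 10.10 ✓; ∠SVT = 89.80° ✓; |VT| = 17.50 ✗.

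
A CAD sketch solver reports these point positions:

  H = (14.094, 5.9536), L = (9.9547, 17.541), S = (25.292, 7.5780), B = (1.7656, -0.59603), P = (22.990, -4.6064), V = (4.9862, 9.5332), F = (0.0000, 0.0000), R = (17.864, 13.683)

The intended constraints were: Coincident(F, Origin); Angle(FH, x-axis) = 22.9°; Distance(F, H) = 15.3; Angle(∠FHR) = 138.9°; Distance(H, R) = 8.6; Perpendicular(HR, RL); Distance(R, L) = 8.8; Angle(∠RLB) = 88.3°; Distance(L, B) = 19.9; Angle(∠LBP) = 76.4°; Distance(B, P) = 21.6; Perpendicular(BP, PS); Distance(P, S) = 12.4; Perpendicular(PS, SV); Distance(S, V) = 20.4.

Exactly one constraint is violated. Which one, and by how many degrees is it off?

Perpendicular(PS, SV) — off by 5.20°.

F = (0.00, 0.00) ✓; FH at 22.90° ✓; |FH| = 15.30 ✓; ∠FHR = 138.9° ✓; |HR| = 8.600 ✓; ∠(HR, RL) = 90.00° ✓; |RL| = 8.800 ✓; ∠RLB = 88.30° ✓; |LB| = 19.90 ✓; ∠LBP = 76.40° ✓; |BP| = 21.60 ✓; ∠(BP, PS) = 90.00° ✓; |PS| = 12.40 ✓; ∠(PS, SV) = 95.20° ✗; |SV| = 20.40 ✓.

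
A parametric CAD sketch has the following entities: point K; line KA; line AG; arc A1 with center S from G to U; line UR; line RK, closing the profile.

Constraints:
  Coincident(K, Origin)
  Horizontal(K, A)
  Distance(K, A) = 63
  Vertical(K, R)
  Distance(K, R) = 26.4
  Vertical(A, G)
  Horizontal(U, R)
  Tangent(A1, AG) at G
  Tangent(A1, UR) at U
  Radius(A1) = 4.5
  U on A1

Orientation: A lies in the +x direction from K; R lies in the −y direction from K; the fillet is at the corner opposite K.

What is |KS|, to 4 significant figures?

62.46

KR is vertical with |KR| = 26.4 and R on the −y side, so R = (0.000, -26.40). The virtual corner opposite K is at (63.00, -26.40). Tangency of A1 to AG means the radius SG is perpendicular to AG and since A1 is tangent to UR there, SU ⟂ UR, with radius 4.5, so the center S sits 4.5 in from both sides at S = (58.50, -21.90). Then |KS| = |S − K| = 62.46.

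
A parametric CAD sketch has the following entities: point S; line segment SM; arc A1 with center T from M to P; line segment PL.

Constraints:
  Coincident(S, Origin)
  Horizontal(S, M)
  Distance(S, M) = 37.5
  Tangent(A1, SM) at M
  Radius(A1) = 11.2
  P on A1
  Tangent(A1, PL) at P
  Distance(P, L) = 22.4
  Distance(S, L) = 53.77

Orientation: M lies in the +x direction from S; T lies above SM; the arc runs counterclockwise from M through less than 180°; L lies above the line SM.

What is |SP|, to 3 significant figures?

50.3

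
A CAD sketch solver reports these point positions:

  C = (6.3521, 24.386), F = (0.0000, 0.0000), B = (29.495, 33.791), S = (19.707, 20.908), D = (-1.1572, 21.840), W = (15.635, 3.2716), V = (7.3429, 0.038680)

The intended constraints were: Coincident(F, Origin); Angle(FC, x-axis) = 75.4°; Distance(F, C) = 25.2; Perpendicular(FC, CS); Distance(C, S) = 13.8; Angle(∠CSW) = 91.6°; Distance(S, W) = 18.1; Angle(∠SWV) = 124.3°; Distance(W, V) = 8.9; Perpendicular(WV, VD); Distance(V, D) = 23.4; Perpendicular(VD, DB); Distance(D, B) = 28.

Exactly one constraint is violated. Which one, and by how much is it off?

Distance(D, B) = 28 — off by 4.90.

F = (0.00, 0.00) ✓; FC at 75.40° ✓; |FC| = 25.20 ✓; ∠(FC, CS) = 90.00° ✓; |CS| = 13.80 ✓; ∠CSW = 91.60° ✓; |SW| = 18.10 ✓; ∠SWV = 124.3° ✓; |WV| = 8.900 ✓; ∠(WV, VD) = 90.00° ✓; |VD| = 23.40 ✓; ∠(VD, DB) = 90.00° ✓; |DB| = 32.90 ✗.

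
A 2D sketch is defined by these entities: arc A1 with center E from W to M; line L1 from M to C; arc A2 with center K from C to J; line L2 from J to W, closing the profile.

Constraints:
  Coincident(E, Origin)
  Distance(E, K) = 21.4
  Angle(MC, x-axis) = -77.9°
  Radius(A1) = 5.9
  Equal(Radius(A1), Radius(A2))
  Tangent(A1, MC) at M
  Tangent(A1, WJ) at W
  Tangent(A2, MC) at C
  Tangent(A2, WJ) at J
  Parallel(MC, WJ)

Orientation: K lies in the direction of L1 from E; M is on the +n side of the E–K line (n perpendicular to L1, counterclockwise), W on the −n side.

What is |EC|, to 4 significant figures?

22.20

The slot axis is L1's direction at -77.9°, so u = (cos -77.9°, sin -77.9°) = (0.2096, -0.9778) and n = (−sin -77.9°, cos -77.9°) = (0.9778, 0.2096). E is at the origin and K lies 21.4 along u from E, so K = 21.4·u = (4.486, -20.92). Tangency of A1 to both parallel lines with radius 5.9 puts M and W at E ± 5.9·n: M = (5.769, 1.237), W = (-5.769, -1.237). Equal radii place C and J the same way about K: C = K + 5.9·n = (10.25, -19.69), J = K − 5.9·n = (-1.283, -22.16). Then |EC| = |C − E| = 22.20.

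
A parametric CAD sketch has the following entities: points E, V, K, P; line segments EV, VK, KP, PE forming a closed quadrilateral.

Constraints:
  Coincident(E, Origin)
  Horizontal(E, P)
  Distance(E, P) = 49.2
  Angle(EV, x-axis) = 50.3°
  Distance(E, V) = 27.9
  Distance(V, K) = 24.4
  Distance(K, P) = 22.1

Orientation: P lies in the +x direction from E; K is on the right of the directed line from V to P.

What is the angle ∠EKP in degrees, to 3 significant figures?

175°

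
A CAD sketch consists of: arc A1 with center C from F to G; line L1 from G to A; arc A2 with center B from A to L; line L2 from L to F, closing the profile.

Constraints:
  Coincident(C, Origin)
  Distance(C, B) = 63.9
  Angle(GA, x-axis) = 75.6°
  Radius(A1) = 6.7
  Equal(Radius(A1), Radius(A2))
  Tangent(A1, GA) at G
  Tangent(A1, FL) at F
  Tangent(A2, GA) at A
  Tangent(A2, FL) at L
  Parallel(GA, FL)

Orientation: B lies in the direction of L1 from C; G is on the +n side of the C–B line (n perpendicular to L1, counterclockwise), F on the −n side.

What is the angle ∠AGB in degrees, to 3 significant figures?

5.99°

Tangency of A1 to both parallel lines with radius 6.7 puts G and F at C ± 6.7·n: G = (-6.49, 1.67), F = (6.49, -1.67). Equal radii place A and L the same way about B: A = B + 6.7·n = (9.40, 63.6), L = B − 6.7·n = (22.4, 60.2). Then cos ∠AGB = GA·GB / (|GA||GB|), giving 5.99°.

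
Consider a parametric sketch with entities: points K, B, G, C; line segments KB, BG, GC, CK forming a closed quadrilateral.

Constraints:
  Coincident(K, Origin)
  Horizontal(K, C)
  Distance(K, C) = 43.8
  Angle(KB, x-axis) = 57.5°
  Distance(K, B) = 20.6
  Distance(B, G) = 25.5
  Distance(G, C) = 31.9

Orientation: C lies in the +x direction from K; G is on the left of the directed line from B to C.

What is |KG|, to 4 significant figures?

44.78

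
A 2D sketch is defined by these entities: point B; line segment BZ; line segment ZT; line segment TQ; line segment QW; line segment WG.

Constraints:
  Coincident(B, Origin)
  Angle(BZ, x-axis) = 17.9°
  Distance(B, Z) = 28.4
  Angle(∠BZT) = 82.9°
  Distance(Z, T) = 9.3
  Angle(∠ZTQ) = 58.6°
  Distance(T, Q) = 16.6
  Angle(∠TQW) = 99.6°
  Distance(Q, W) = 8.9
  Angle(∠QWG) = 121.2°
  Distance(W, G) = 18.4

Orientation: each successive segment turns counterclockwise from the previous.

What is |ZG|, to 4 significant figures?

12.88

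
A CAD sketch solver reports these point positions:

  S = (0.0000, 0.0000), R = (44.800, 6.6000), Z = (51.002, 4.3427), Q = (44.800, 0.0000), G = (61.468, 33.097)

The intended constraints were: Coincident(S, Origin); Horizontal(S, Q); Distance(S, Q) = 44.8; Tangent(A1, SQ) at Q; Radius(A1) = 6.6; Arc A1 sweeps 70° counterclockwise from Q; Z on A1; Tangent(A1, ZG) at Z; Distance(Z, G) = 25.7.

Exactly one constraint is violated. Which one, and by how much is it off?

Distance(Z, G) = 25.7 — off by 4.90.

S = (0.00, 0.00) ✓; S.y = 0.00, Q.y = 0.00 ✓; |SQ| = 44.80 ✓; ∠(RQ, QS) = 90.00° ✓; |RQ| = 6.600 ✓; bearing(R→Z) − bearing(R→Q) = 70.00° ✓; |RZ| = 6.600 ✓; ∠(RZ, ZG) = 90.00° ✓; |ZG| = 30.60 ✗.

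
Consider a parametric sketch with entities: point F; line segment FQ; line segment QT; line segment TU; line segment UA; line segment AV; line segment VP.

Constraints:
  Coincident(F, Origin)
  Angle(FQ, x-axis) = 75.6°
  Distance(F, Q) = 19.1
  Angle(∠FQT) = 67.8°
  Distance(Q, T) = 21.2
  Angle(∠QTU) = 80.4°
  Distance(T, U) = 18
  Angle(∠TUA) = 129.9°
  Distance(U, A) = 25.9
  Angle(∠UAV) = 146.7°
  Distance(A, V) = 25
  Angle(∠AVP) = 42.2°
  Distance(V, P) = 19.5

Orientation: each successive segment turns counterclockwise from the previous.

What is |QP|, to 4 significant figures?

22.18

F is at the origin; FQ runs at 75.6° with length 19.1, so Q = (4.750, 18.50). ∠FQT = 67.8° gives QT at -172.2° from the x-axis; with |QT| = 21.2, T = (-16.25, 15.62). ∠QTU = 80.4° gives TU at -72.60° from the x-axis; with |TU| = 18.0, U = (-10.87, -1.554). ∠TUA = 129.9° gives UA at -22.50° from the x-axis; with |UA| = 25.9, A = (13.06, -11.47). ∠UAV = 146.7° gives AV at 10.80° from the x-axis; with |AV| = 25.0, V = (37.61, -6.781). ∠AVP = 42.2° gives VP at 148.6° from the x-axis; with |VP| = 19.5, P = (20.97, 3.379). Then |QP| = |P − Q| = 22.18.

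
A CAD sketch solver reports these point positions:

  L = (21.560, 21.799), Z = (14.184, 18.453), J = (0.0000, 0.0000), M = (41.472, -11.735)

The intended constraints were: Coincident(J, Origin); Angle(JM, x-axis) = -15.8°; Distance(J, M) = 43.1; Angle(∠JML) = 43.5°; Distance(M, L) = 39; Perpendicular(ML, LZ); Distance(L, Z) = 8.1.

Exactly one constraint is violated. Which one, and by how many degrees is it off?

Perpendicular(ML, LZ) — off by 6.30°.

J = (0.00, 0.00) ✓; JM at -15.80° ✓; |JM| = 43.10 ✓; ∠JML = 43.50° ✓; |ML| = 39.00 ✓; ∠(ML, LZ) = 83.70° ✗; |LZ| = 8.099 ✓.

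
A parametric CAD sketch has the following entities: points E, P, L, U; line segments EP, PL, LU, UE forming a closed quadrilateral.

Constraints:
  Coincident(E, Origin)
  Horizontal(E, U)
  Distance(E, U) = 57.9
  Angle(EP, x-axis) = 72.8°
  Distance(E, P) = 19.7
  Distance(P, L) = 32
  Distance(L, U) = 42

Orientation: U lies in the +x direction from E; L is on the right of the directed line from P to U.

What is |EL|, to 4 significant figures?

20.58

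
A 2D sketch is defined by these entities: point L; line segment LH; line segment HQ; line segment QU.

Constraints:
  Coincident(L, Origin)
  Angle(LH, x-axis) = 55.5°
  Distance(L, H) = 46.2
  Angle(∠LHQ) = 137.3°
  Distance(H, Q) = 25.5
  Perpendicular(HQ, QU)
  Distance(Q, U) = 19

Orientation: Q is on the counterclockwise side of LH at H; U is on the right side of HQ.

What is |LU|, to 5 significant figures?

77.897

∠LHQ = 137.3°, so HQ runs at 55.5° + (180° − 137.3°) = 98.200° from the x-axis; with |HQ| = 25.5, Q = H + 25.5·(cos 98.200°, sin 98.200°) = (22.531, 63.314). HQ ⟂ QU; with |QU| = 19.0 on the right of HQ, U = Q + 19.0·(0.98978, 0.14263) = (41.337, 66.024). Then |LU| = |U − L| = 77.897.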